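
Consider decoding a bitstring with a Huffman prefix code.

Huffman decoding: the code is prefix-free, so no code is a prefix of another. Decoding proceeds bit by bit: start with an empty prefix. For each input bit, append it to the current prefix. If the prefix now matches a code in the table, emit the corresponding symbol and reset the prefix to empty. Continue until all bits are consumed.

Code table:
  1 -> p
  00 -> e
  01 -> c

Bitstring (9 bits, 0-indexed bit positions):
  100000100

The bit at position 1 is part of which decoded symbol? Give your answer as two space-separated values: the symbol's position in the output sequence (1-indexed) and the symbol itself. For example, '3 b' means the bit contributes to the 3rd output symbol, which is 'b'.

Bit 0: prefix='1' -> emit 'p', reset
Bit 1: prefix='0' (no match yet)
Bit 2: prefix='00' -> emit 'e', reset
Bit 3: prefix='0' (no match yet)
Bit 4: prefix='00' -> emit 'e', reset
Bit 5: prefix='0' (no match yet)

Answer: 2 e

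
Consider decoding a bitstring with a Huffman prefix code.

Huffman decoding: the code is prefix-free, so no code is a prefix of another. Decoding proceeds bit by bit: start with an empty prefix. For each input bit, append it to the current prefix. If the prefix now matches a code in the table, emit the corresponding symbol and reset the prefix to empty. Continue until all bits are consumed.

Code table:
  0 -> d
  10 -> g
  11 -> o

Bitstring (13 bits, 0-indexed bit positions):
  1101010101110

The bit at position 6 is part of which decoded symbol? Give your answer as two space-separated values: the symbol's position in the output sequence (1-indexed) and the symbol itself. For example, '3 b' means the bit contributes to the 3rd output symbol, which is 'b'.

Bit 0: prefix='1' (no match yet)
Bit 1: prefix='11' -> emit 'o', reset
Bit 2: prefix='0' -> emit 'd', reset
Bit 3: prefix='1' (no match yet)
Bit 4: prefix='10' -> emit 'g', reset
Bit 5: prefix='1' (no match yet)
Bit 6: prefix='10' -> emit 'g', reset
Bit 7: prefix='1' (no match yet)
Bit 8: prefix='10' -> emit 'g', reset
Bit 9: prefix='1' (no match yet)
Bit 10: prefix='11' -> emit 'o', reset

Answer: 4 g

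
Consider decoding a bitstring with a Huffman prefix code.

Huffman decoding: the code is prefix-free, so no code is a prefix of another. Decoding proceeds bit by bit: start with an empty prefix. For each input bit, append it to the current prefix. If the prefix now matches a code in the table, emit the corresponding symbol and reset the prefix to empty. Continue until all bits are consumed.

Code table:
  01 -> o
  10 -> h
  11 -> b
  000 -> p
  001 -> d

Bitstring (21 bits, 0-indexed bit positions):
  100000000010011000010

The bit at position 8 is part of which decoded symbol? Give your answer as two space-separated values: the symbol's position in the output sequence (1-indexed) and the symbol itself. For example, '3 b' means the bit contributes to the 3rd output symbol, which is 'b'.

Answer: 4 d

Derivation:
Bit 0: prefix='1' (no match yet)
Bit 1: prefix='10' -> emit 'h', reset
Bit 2: prefix='0' (no match yet)
Bit 3: prefix='00' (no match yet)
Bit 4: prefix='000' -> emit 'p', reset
Bit 5: prefix='0' (no match yet)
Bit 6: prefix='00' (no match yet)
Bit 7: prefix='000' -> emit 'p', reset
Bit 8: prefix='0' (no match yet)
Bit 9: prefix='00' (no match yet)
Bit 10: prefix='001' -> emit 'd', reset
Bit 11: prefix='0' (no match yet)
Bit 12: prefix='00' (no match yet)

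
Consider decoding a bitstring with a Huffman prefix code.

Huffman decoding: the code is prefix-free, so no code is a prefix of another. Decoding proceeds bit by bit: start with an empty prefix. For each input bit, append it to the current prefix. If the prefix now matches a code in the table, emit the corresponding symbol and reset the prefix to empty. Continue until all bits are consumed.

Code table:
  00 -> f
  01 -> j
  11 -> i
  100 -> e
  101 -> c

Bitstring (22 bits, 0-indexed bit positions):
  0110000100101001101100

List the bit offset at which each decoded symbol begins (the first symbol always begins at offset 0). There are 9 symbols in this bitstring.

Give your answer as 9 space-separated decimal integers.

Bit 0: prefix='0' (no match yet)
Bit 1: prefix='01' -> emit 'j', reset
Bit 2: prefix='1' (no match yet)
Bit 3: prefix='10' (no match yet)
Bit 4: prefix='100' -> emit 'e', reset
Bit 5: prefix='0' (no match yet)
Bit 6: prefix='00' -> emit 'f', reset
Bit 7: prefix='1' (no match yet)
Bit 8: prefix='10' (no match yet)
Bit 9: prefix='100' -> emit 'e', reset
Bit 10: prefix='1' (no match yet)
Bit 11: prefix='10' (no match yet)
Bit 12: prefix='101' -> emit 'c', reset
Bit 13: prefix='0' (no match yet)
Bit 14: prefix='00' -> emit 'f', reset
Bit 15: prefix='1' (no match yet)
Bit 16: prefix='11' -> emit 'i', reset
Bit 17: prefix='0' (no match yet)
Bit 18: prefix='01' -> emit 'j', reset
Bit 19: prefix='1' (no match yet)
Bit 20: prefix='10' (no match yet)
Bit 21: prefix='100' -> emit 'e', reset

Answer: 0 2 5 7 10 13 15 17 19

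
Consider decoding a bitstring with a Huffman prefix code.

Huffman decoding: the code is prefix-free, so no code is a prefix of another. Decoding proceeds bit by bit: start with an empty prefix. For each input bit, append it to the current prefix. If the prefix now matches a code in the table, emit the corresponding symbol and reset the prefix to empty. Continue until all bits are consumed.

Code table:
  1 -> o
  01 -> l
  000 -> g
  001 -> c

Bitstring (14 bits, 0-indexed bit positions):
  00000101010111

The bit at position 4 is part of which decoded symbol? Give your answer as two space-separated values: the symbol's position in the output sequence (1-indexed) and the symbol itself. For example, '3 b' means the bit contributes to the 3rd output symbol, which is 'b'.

Answer: 2 c

Derivation:
Bit 0: prefix='0' (no match yet)
Bit 1: prefix='00' (no match yet)
Bit 2: prefix='000' -> emit 'g', reset
Bit 3: prefix='0' (no match yet)
Bit 4: prefix='00' (no match yet)
Bit 5: prefix='001' -> emit 'c', reset
Bit 6: prefix='0' (no match yet)
Bit 7: prefix='01' -> emit 'l', reset
Bit 8: prefix='0' (no match yet)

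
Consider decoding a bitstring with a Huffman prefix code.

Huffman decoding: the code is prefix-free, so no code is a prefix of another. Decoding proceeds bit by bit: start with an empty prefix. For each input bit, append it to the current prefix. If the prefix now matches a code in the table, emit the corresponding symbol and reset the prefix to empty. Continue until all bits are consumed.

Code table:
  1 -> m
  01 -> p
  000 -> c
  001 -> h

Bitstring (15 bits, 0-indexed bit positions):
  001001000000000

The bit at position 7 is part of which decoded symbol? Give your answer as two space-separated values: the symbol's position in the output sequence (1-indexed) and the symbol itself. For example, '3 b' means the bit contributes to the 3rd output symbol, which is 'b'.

Answer: 3 c

Derivation:
Bit 0: prefix='0' (no match yet)
Bit 1: prefix='00' (no match yet)
Bit 2: prefix='001' -> emit 'h', reset
Bit 3: prefix='0' (no match yet)
Bit 4: prefix='00' (no match yet)
Bit 5: prefix='001' -> emit 'h', reset
Bit 6: prefix='0' (no match yet)
Bit 7: prefix='00' (no match yet)
Bit 8: prefix='000' -> emit 'c', reset
Bit 9: prefix='0' (no match yet)
Bit 10: prefix='00' (no match yet)
Bit 11: prefix='000' -> emit 'c', reset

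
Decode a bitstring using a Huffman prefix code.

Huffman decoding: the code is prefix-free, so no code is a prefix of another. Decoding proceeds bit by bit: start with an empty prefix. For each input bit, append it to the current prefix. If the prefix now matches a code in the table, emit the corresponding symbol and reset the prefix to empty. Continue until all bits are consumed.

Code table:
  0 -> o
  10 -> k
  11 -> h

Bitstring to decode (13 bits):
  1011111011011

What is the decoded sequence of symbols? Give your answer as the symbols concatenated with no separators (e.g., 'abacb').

Answer: khhkhoh

Derivation:
Bit 0: prefix='1' (no match yet)
Bit 1: prefix='10' -> emit 'k', reset
Bit 2: prefix='1' (no match yet)
Bit 3: prefix='11' -> emit 'h', reset
Bit 4: prefix='1' (no match yet)
Bit 5: prefix='11' -> emit 'h', reset
Bit 6: prefix='1' (no match yet)
Bit 7: prefix='10' -> emit 'k', reset
Bit 8: prefix='1' (no match yet)
Bit 9: prefix='11' -> emit 'h', reset
Bit 10: prefix='0' -> emit 'o', reset
Bit 11: prefix='1' (no match yet)
Bit 12: prefix='11' -> emit 'h', reset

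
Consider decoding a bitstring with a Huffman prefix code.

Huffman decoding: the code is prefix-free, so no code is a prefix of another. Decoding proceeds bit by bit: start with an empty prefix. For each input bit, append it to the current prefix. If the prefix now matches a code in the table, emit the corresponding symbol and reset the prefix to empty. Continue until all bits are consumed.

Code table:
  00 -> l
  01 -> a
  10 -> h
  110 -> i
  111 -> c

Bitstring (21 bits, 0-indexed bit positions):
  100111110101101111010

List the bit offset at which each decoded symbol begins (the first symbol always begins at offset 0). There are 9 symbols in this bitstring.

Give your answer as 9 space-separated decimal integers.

Answer: 0 2 4 7 9 11 14 17 19

Derivation:
Bit 0: prefix='1' (no match yet)
Bit 1: prefix='10' -> emit 'h', reset
Bit 2: prefix='0' (no match yet)
Bit 3: prefix='01' -> emit 'a', reset
Bit 4: prefix='1' (no match yet)
Bit 5: prefix='11' (no match yet)
Bit 6: prefix='111' -> emit 'c', reset
Bit 7: prefix='1' (no match yet)
Bit 8: prefix='10' -> emit 'h', reset
Bit 9: prefix='1' (no match yet)
Bit 10: prefix='10' -> emit 'h', reset
Bit 11: prefix='1' (no match yet)
Bit 12: prefix='11' (no match yet)
Bit 13: prefix='110' -> emit 'i', reset
Bit 14: prefix='1' (no match yet)
Bit 15: prefix='11' (no match yet)
Bit 16: prefix='111' -> emit 'c', reset
Bit 17: prefix='1' (no match yet)
Bit 18: prefix='10' -> emit 'h', reset
Bit 19: prefix='1' (no match yet)
Bit 20: prefix='10' -> emit 'h', reset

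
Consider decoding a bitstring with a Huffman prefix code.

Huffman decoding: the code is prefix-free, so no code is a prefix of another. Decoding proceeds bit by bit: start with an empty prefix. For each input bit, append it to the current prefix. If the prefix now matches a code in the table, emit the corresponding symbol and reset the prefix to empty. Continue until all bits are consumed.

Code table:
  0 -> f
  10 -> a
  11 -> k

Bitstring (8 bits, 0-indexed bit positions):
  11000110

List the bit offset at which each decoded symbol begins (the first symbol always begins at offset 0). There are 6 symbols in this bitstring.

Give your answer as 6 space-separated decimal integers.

Answer: 0 2 3 4 5 7

Derivation:
Bit 0: prefix='1' (no match yet)
Bit 1: prefix='11' -> emit 'k', reset
Bit 2: prefix='0' -> emit 'f', reset
Bit 3: prefix='0' -> emit 'f', reset
Bit 4: prefix='0' -> emit 'f', reset
Bit 5: prefix='1' (no match yet)
Bit 6: prefix='11' -> emit 'k', reset
Bit 7: prefix='0' -> emit 'f', reset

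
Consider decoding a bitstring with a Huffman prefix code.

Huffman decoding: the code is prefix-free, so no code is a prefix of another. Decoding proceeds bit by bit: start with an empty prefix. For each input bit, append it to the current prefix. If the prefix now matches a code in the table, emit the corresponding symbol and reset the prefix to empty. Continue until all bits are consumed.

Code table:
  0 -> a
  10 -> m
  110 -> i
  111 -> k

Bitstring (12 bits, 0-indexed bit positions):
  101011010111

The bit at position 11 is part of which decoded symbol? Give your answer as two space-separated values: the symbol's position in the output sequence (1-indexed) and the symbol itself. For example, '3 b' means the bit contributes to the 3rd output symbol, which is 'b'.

Bit 0: prefix='1' (no match yet)
Bit 1: prefix='10' -> emit 'm', reset
Bit 2: prefix='1' (no match yet)
Bit 3: prefix='10' -> emit 'm', reset
Bit 4: prefix='1' (no match yet)
Bit 5: prefix='11' (no match yet)
Bit 6: prefix='110' -> emit 'i', reset
Bit 7: prefix='1' (no match yet)
Bit 8: prefix='10' -> emit 'm', reset
Bit 9: prefix='1' (no match yet)
Bit 10: prefix='11' (no match yet)
Bit 11: prefix='111' -> emit 'k', reset

Answer: 5 k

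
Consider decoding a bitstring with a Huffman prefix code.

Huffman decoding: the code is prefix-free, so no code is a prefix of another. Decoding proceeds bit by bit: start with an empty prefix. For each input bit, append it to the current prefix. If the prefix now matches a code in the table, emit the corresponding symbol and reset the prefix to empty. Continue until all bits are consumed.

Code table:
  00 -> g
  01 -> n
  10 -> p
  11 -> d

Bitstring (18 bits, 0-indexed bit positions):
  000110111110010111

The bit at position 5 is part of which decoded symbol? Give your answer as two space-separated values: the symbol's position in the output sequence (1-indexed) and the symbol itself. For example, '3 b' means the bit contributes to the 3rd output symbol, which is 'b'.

Bit 0: prefix='0' (no match yet)
Bit 1: prefix='00' -> emit 'g', reset
Bit 2: prefix='0' (no match yet)
Bit 3: prefix='01' -> emit 'n', reset
Bit 4: prefix='1' (no match yet)
Bit 5: prefix='10' -> emit 'p', reset
Bit 6: prefix='1' (no match yet)
Bit 7: prefix='11' -> emit 'd', reset
Bit 8: prefix='1' (no match yet)
Bit 9: prefix='11' -> emit 'd', reset

Answer: 3 p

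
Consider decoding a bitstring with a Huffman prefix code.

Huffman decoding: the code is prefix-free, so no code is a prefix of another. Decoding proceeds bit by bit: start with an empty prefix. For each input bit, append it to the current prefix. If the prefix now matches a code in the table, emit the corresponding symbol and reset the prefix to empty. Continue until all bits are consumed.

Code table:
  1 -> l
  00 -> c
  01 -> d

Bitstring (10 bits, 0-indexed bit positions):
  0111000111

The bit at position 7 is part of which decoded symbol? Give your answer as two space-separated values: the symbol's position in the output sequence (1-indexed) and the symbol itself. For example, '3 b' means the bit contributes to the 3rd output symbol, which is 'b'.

Bit 0: prefix='0' (no match yet)
Bit 1: prefix='01' -> emit 'd', reset
Bit 2: prefix='1' -> emit 'l', reset
Bit 3: prefix='1' -> emit 'l', reset
Bit 4: prefix='0' (no match yet)
Bit 5: prefix='00' -> emit 'c', reset
Bit 6: prefix='0' (no match yet)
Bit 7: prefix='01' -> emit 'd', reset
Bit 8: prefix='1' -> emit 'l', reset
Bit 9: prefix='1' -> emit 'l', reset

Answer: 5 d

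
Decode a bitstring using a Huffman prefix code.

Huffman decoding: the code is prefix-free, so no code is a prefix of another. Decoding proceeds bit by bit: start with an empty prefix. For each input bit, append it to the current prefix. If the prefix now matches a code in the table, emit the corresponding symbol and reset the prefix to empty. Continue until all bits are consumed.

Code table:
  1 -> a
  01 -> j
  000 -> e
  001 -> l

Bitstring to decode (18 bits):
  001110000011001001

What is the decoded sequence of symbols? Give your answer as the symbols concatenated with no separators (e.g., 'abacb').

Bit 0: prefix='0' (no match yet)
Bit 1: prefix='00' (no match yet)
Bit 2: prefix='001' -> emit 'l', reset
Bit 3: prefix='1' -> emit 'a', reset
Bit 4: prefix='1' -> emit 'a', reset
Bit 5: prefix='0' (no match yet)
Bit 6: prefix='00' (no match yet)
Bit 7: prefix='000' -> emit 'e', reset
Bit 8: prefix='0' (no match yet)
Bit 9: prefix='00' (no match yet)
Bit 10: prefix='001' -> emit 'l', reset
Bit 11: prefix='1' -> emit 'a', reset
Bit 12: prefix='0' (no match yet)
Bit 13: prefix='00' (no match yet)
Bit 14: prefix='001' -> emit 'l', reset
Bit 15: prefix='0' (no match yet)
Bit 16: prefix='00' (no match yet)
Bit 17: prefix='001' -> emit 'l', reset

Answer: laaelall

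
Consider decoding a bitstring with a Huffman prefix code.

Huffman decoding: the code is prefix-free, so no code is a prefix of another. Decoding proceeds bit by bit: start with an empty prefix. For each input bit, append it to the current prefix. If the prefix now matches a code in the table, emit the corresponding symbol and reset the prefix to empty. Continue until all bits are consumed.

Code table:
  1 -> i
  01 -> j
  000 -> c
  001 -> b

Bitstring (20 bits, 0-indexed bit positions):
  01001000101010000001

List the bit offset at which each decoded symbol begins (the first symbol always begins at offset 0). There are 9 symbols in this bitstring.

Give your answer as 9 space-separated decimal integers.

Answer: 0 2 5 8 9 11 13 16 19

Derivation:
Bit 0: prefix='0' (no match yet)
Bit 1: prefix='01' -> emit 'j', reset
Bit 2: prefix='0' (no match yet)
Bit 3: prefix='00' (no match yet)
Bit 4: prefix='001' -> emit 'b', reset
Bit 5: prefix='0' (no match yet)
Bit 6: prefix='00' (no match yet)
Bit 7: prefix='000' -> emit 'c', reset
Bit 8: prefix='1' -> emit 'i', reset
Bit 9: prefix='0' (no match yet)
Bit 10: prefix='01' -> emit 'j', reset
Bit 11: prefix='0' (no match yet)
Bit 12: prefix='01' -> emit 'j', reset
Bit 13: prefix='0' (no match yet)
Bit 14: prefix='00' (no match yet)
Bit 15: prefix='000' -> emit 'c', reset
Bit 16: prefix='0' (no match yet)
Bit 17: prefix='00' (no match yet)
Bit 18: prefix='000' -> emit 'c', reset
Bit 19: prefix='1' -> emit 'i', reset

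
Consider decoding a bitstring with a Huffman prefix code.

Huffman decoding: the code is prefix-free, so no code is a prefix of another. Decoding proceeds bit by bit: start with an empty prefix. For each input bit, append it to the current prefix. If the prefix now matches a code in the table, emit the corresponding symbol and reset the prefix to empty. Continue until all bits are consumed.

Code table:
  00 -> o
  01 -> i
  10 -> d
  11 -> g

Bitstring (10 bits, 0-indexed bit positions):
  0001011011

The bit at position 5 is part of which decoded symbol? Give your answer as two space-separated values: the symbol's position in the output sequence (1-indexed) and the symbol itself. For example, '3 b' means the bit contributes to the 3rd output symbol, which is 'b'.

Bit 0: prefix='0' (no match yet)
Bit 1: prefix='00' -> emit 'o', reset
Bit 2: prefix='0' (no match yet)
Bit 3: prefix='01' -> emit 'i', reset
Bit 4: prefix='0' (no match yet)
Bit 5: prefix='01' -> emit 'i', reset
Bit 6: prefix='1' (no match yet)
Bit 7: prefix='10' -> emit 'd', reset
Bit 8: prefix='1' (no match yet)
Bit 9: prefix='11' -> emit 'g', reset

Answer: 3 i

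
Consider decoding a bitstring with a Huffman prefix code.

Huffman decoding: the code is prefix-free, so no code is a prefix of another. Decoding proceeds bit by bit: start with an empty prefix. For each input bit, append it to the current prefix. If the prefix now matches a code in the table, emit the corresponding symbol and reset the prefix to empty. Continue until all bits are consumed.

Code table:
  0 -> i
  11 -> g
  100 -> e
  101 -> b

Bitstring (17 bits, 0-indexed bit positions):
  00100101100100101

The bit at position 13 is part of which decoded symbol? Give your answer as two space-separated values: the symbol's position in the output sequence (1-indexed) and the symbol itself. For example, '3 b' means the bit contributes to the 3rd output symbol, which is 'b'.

Answer: 6 e

Derivation:
Bit 0: prefix='0' -> emit 'i', reset
Bit 1: prefix='0' -> emit 'i', reset
Bit 2: prefix='1' (no match yet)
Bit 3: prefix='10' (no match yet)
Bit 4: prefix='100' -> emit 'e', reset
Bit 5: prefix='1' (no match yet)
Bit 6: prefix='10' (no match yet)
Bit 7: prefix='101' -> emit 'b', reset
Bit 8: prefix='1' (no match yet)
Bit 9: prefix='10' (no match yet)
Bit 10: prefix='100' -> emit 'e', reset
Bit 11: prefix='1' (no match yet)
Bit 12: prefix='10' (no match yet)
Bit 13: prefix='100' -> emit 'e', reset
Bit 14: prefix='1' (no match yet)
Bit 15: prefix='10' (no match yet)
Bit 16: prefix='101' -> emit 'b', reset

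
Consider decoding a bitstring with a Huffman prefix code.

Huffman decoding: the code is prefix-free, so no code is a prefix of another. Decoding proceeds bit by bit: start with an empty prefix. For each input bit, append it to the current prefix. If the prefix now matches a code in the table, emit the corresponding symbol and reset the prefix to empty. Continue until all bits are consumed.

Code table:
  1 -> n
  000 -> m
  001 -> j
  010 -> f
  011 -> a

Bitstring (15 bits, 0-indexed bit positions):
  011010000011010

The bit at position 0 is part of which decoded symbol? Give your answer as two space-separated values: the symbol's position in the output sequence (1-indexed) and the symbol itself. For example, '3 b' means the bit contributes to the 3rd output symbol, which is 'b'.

Answer: 1 a

Derivation:
Bit 0: prefix='0' (no match yet)
Bit 1: prefix='01' (no match yet)
Bit 2: prefix='011' -> emit 'a', reset
Bit 3: prefix='0' (no match yet)
Bit 4: prefix='01' (no match yet)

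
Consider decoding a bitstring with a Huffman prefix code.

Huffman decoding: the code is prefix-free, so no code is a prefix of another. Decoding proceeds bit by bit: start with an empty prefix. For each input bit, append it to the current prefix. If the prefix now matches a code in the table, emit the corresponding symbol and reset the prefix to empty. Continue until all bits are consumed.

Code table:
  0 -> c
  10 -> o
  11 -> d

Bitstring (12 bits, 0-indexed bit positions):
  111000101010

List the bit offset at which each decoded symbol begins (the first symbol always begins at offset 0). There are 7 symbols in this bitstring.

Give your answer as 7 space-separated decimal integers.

Bit 0: prefix='1' (no match yet)
Bit 1: prefix='11' -> emit 'd', reset
Bit 2: prefix='1' (no match yet)
Bit 3: prefix='10' -> emit 'o', reset
Bit 4: prefix='0' -> emit 'c', reset
Bit 5: prefix='0' -> emit 'c', reset
Bit 6: prefix='1' (no match yet)
Bit 7: prefix='10' -> emit 'o', reset
Bit 8: prefix='1' (no match yet)
Bit 9: prefix='10' -> emit 'o', reset
Bit 10: prefix='1' (no match yet)
Bit 11: prefix='10' -> emit 'o', reset

Answer: 0 2 4 5 6 8 10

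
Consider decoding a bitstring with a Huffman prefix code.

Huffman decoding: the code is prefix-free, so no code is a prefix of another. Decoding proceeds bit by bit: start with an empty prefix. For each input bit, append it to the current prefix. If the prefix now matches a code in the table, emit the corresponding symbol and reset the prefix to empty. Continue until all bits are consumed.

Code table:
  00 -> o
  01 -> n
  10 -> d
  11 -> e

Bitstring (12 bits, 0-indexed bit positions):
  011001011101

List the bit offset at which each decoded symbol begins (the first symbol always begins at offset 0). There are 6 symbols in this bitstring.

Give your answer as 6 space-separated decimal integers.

Answer: 0 2 4 6 8 10

Derivation:
Bit 0: prefix='0' (no match yet)
Bit 1: prefix='01' -> emit 'n', reset
Bit 2: prefix='1' (no match yet)
Bit 3: prefix='10' -> emit 'd', reset
Bit 4: prefix='0' (no match yet)
Bit 5: prefix='01' -> emit 'n', reset
Bit 6: prefix='0' (no match yet)
Bit 7: prefix='01' -> emit 'n', reset
Bit 8: prefix='1' (no match yet)
Bit 9: prefix='11' -> emit 'e', reset
Bit 10: prefix='0' (no match yet)
Bit 11: prefix='01' -> emit 'n', reset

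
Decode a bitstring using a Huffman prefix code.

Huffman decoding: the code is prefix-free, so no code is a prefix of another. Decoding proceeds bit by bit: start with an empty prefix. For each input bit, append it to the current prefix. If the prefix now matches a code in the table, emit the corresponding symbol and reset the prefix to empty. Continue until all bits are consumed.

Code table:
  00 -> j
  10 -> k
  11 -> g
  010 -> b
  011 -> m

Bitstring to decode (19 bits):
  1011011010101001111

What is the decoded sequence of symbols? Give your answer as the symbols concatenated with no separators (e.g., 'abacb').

Bit 0: prefix='1' (no match yet)
Bit 1: prefix='10' -> emit 'k', reset
Bit 2: prefix='1' (no match yet)
Bit 3: prefix='11' -> emit 'g', reset
Bit 4: prefix='0' (no match yet)
Bit 5: prefix='01' (no match yet)
Bit 6: prefix='011' -> emit 'm', reset
Bit 7: prefix='0' (no match yet)
Bit 8: prefix='01' (no match yet)
Bit 9: prefix='010' -> emit 'b', reset
Bit 10: prefix='1' (no match yet)
Bit 11: prefix='10' -> emit 'k', reset
Bit 12: prefix='1' (no match yet)
Bit 13: prefix='10' -> emit 'k', reset
Bit 14: prefix='0' (no match yet)
Bit 15: prefix='01' (no match yet)
Bit 16: prefix='011' -> emit 'm', reset
Bit 17: prefix='1' (no match yet)
Bit 18: prefix='11' -> emit 'g', reset

Answer: kgmbkkmg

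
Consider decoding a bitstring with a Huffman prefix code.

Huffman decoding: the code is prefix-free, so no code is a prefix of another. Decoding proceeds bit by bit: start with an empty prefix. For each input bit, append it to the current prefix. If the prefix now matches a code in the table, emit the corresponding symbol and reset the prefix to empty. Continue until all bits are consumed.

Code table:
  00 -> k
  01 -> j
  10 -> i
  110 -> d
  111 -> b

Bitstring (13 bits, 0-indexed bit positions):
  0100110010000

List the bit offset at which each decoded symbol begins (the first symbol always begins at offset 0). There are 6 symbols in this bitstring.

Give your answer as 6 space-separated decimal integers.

Answer: 0 2 4 7 9 11

Derivation:
Bit 0: prefix='0' (no match yet)
Bit 1: prefix='01' -> emit 'j', reset
Bit 2: prefix='0' (no match yet)
Bit 3: prefix='00' -> emit 'k', reset
Bit 4: prefix='1' (no match yet)
Bit 5: prefix='11' (no match yet)
Bit 6: prefix='110' -> emit 'd', reset
Bit 7: prefix='0' (no match yet)
Bit 8: prefix='01' -> emit 'j', reset
Bit 9: prefix='0' (no match yet)
Bit 10: prefix='00' -> emit 'k', reset
Bit 11: prefix='0' (no match yet)
Bit 12: prefix='00' -> emit 'k', reset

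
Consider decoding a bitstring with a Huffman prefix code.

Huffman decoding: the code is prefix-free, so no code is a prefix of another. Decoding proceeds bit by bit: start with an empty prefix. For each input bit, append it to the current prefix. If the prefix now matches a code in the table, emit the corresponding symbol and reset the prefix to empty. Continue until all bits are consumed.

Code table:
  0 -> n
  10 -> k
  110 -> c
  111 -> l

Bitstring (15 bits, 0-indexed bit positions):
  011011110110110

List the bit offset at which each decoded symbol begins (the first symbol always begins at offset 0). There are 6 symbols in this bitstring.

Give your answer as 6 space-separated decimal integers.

Answer: 0 1 4 7 9 12

Derivation:
Bit 0: prefix='0' -> emit 'n', reset
Bit 1: prefix='1' (no match yet)
Bit 2: prefix='11' (no match yet)
Bit 3: prefix='110' -> emit 'c', reset
Bit 4: prefix='1' (no match yet)
Bit 5: prefix='11' (no match yet)
Bit 6: prefix='111' -> emit 'l', reset
Bit 7: prefix='1' (no match yet)
Bit 8: prefix='10' -> emit 'k', reset
Bit 9: prefix='1' (no match yet)
Bit 10: prefix='11' (no match yet)
Bit 11: prefix='110' -> emit 'c', reset
Bit 12: prefix='1' (no match yet)
Bit 13: prefix='11' (no match yet)
Bit 14: prefix='110' -> emit 'c', reset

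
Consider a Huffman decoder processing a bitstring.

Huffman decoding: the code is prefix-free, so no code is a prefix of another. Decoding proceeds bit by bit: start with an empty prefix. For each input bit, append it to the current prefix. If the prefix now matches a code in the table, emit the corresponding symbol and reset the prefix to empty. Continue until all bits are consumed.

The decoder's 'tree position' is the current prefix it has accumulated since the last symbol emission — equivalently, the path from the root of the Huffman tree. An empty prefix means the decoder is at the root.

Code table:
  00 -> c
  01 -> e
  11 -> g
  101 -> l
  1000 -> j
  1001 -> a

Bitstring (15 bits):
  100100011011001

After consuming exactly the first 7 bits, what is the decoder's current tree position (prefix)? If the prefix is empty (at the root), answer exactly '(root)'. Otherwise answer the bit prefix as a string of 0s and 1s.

Bit 0: prefix='1' (no match yet)
Bit 1: prefix='10' (no match yet)
Bit 2: prefix='100' (no match yet)
Bit 3: prefix='1001' -> emit 'a', reset
Bit 4: prefix='0' (no match yet)
Bit 5: prefix='00' -> emit 'c', reset
Bit 6: prefix='0' (no match yet)

Answer: 0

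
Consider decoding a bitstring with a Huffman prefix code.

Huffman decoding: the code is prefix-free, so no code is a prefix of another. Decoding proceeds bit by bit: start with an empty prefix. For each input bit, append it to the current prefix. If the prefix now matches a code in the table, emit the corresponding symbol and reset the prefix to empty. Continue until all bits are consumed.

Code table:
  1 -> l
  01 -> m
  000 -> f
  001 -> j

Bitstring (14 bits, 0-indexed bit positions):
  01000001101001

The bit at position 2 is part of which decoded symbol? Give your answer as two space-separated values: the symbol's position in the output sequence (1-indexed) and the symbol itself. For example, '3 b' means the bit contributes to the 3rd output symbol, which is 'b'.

Answer: 2 f

Derivation:
Bit 0: prefix='0' (no match yet)
Bit 1: prefix='01' -> emit 'm', reset
Bit 2: prefix='0' (no match yet)
Bit 3: prefix='00' (no match yet)
Bit 4: prefix='000' -> emit 'f', reset
Bit 5: prefix='0' (no match yet)
Bit 6: prefix='00' (no match yet)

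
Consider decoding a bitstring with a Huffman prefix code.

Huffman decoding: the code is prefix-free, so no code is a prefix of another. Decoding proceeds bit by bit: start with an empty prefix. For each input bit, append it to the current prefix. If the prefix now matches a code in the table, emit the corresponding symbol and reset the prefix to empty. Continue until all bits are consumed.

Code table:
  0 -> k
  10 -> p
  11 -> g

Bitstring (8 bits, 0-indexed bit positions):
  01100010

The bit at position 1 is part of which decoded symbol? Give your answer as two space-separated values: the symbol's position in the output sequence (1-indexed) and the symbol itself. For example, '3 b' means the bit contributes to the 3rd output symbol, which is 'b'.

Bit 0: prefix='0' -> emit 'k', reset
Bit 1: prefix='1' (no match yet)
Bit 2: prefix='11' -> emit 'g', reset
Bit 3: prefix='0' -> emit 'k', reset
Bit 4: prefix='0' -> emit 'k', reset
Bit 5: prefix='0' -> emit 'k', reset

Answer: 2 g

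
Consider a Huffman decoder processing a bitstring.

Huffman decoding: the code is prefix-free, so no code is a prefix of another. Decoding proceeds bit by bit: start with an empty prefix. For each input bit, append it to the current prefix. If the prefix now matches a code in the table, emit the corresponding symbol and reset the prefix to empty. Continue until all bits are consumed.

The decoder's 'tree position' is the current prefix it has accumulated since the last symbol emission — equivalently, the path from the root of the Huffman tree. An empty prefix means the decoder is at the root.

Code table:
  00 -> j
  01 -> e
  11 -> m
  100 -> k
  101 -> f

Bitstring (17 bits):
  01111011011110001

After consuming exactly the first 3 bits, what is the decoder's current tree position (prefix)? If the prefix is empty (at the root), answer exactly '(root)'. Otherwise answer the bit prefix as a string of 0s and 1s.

Answer: 1

Derivation:
Bit 0: prefix='0' (no match yet)
Bit 1: prefix='01' -> emit 'e', reset
Bit 2: prefix='1' (no match yet)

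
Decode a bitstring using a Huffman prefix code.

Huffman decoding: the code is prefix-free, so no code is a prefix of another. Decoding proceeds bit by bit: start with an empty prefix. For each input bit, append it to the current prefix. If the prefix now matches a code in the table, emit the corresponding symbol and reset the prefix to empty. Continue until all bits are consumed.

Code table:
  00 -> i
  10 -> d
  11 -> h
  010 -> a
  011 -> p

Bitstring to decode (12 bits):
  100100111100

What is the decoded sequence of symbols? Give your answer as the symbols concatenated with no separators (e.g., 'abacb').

Answer: daphi

Derivation:
Bit 0: prefix='1' (no match yet)
Bit 1: prefix='10' -> emit 'd', reset
Bit 2: prefix='0' (no match yet)
Bit 3: prefix='01' (no match yet)
Bit 4: prefix='010' -> emit 'a', reset
Bit 5: prefix='0' (no match yet)
Bit 6: prefix='01' (no match yet)
Bit 7: prefix='011' -> emit 'p', reset
Bit 8: prefix='1' (no match yet)
Bit 9: prefix='11' -> emit 'h', reset
Bit 10: prefix='0' (no match yet)
Bit 11: prefix='00' -> emit 'i', reset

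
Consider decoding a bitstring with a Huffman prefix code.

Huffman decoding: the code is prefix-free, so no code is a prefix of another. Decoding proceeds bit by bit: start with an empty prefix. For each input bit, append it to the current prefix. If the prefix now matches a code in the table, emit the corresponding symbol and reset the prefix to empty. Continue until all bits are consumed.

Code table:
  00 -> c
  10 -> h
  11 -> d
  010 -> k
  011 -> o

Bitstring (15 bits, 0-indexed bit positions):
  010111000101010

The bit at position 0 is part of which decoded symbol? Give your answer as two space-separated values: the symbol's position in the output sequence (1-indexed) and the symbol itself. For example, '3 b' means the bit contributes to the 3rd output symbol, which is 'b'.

Bit 0: prefix='0' (no match yet)
Bit 1: prefix='01' (no match yet)
Bit 2: prefix='010' -> emit 'k', reset
Bit 3: prefix='1' (no match yet)
Bit 4: prefix='11' -> emit 'd', reset

Answer: 1 k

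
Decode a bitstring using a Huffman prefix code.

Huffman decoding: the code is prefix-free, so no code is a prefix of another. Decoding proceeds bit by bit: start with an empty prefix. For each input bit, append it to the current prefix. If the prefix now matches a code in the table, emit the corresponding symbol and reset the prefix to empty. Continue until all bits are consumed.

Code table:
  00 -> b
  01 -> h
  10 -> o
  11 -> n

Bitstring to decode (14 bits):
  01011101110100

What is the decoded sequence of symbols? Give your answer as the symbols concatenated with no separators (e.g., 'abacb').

Bit 0: prefix='0' (no match yet)
Bit 1: prefix='01' -> emit 'h', reset
Bit 2: prefix='0' (no match yet)
Bit 3: prefix='01' -> emit 'h', reset
Bit 4: prefix='1' (no match yet)
Bit 5: prefix='11' -> emit 'n', reset
Bit 6: prefix='0' (no match yet)
Bit 7: prefix='01' -> emit 'h', reset
Bit 8: prefix='1' (no match yet)
Bit 9: prefix='11' -> emit 'n', reset
Bit 10: prefix='0' (no match yet)
Bit 11: prefix='01' -> emit 'h', reset
Bit 12: prefix='0' (no match yet)
Bit 13: prefix='00' -> emit 'b', reset

Answer: hhnhnhb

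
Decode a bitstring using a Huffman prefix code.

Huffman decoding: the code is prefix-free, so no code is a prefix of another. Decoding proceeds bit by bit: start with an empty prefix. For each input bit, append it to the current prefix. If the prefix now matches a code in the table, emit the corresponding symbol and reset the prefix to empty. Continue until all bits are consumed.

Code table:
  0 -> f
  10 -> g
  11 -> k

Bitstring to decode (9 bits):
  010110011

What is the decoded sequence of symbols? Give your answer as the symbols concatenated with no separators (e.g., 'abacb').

Answer: fgkffk

Derivation:
Bit 0: prefix='0' -> emit 'f', reset
Bit 1: prefix='1' (no match yet)
Bit 2: prefix='10' -> emit 'g', reset
Bit 3: prefix='1' (no match yet)
Bit 4: prefix='11' -> emit 'k', reset
Bit 5: prefix='0' -> emit 'f', reset
Bit 6: prefix='0' -> emit 'f', reset
Bit 7: prefix='1' (no match yet)
Bit 8: prefix='11' -> emit 'k', reset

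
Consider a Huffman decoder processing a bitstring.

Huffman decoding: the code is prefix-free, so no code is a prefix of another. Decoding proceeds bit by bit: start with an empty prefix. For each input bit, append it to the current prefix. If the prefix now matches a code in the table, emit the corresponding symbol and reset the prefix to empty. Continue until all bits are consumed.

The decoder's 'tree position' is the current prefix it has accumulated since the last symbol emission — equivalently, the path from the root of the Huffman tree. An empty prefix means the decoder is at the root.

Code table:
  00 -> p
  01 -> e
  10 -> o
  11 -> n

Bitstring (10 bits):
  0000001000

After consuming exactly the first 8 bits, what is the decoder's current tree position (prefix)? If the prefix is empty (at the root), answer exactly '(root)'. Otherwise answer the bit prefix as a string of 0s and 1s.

Bit 0: prefix='0' (no match yet)
Bit 1: prefix='00' -> emit 'p', reset
Bit 2: prefix='0' (no match yet)
Bit 3: prefix='00' -> emit 'p', reset
Bit 4: prefix='0' (no match yet)
Bit 5: prefix='00' -> emit 'p', reset
Bit 6: prefix='1' (no match yet)
Bit 7: prefix='10' -> emit 'o', reset

Answer: (root)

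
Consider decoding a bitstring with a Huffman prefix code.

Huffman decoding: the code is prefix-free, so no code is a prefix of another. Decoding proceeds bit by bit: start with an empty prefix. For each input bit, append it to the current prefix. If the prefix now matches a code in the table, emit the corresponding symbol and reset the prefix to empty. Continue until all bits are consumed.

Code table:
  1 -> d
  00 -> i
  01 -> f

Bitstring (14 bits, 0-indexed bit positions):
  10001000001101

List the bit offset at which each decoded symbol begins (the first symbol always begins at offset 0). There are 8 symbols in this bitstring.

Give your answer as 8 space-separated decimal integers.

Bit 0: prefix='1' -> emit 'd', reset
Bit 1: prefix='0' (no match yet)
Bit 2: prefix='00' -> emit 'i', reset
Bit 3: prefix='0' (no match yet)
Bit 4: prefix='01' -> emit 'f', reset
Bit 5: prefix='0' (no match yet)
Bit 6: prefix='00' -> emit 'i', reset
Bit 7: prefix='0' (no match yet)
Bit 8: prefix='00' -> emit 'i', reset
Bit 9: prefix='0' (no match yet)
Bit 10: prefix='01' -> emit 'f', reset
Bit 11: prefix='1' -> emit 'd', reset
Bit 12: prefix='0' (no match yet)
Bit 13: prefix='01' -> emit 'f', reset

Answer: 0 1 3 5 7 9 11 12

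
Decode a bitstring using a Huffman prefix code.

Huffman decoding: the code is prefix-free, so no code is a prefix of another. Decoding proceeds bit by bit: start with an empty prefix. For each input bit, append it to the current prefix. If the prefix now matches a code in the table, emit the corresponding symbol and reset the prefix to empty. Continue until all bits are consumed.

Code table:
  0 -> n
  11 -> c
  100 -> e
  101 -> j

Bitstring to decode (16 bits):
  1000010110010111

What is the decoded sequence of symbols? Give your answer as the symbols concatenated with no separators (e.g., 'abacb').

Answer: ennjejc

Derivation:
Bit 0: prefix='1' (no match yet)
Bit 1: prefix='10' (no match yet)
Bit 2: prefix='100' -> emit 'e', reset
Bit 3: prefix='0' -> emit 'n', reset
Bit 4: prefix='0' -> emit 'n', reset
Bit 5: prefix='1' (no match yet)
Bit 6: prefix='10' (no match yet)
Bit 7: prefix='101' -> emit 'j', reset
Bit 8: prefix='1' (no match yet)
Bit 9: prefix='10' (no match yet)
Bit 10: prefix='100' -> emit 'e', reset
Bit 11: prefix='1' (no match yet)
Bit 12: prefix='10' (no match yet)
Bit 13: prefix='101' -> emit 'j', reset
Bit 14: prefix='1' (no match yet)
Bit 15: prefix='11' -> emit 'c', reset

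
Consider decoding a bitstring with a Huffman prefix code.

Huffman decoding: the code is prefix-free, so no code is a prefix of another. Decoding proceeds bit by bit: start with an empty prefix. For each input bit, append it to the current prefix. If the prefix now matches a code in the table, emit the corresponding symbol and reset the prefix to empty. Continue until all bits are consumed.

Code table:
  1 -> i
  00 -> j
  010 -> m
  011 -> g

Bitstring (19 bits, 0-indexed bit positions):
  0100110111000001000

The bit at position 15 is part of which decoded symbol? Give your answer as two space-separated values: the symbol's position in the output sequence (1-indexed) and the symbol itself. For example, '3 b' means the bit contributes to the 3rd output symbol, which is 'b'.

Answer: 7 m

Derivation:
Bit 0: prefix='0' (no match yet)
Bit 1: prefix='01' (no match yet)
Bit 2: prefix='010' -> emit 'm', reset
Bit 3: prefix='0' (no match yet)
Bit 4: prefix='01' (no match yet)
Bit 5: prefix='011' -> emit 'g', reset
Bit 6: prefix='0' (no match yet)
Bit 7: prefix='01' (no match yet)
Bit 8: prefix='011' -> emit 'g', reset
Bit 9: prefix='1' -> emit 'i', reset
Bit 10: prefix='0' (no match yet)
Bit 11: prefix='00' -> emit 'j', reset
Bit 12: prefix='0' (no match yet)
Bit 13: prefix='00' -> emit 'j', reset
Bit 14: prefix='0' (no match yet)
Bit 15: prefix='01' (no match yet)
Bit 16: prefix='010' -> emit 'm', reset
Bit 17: prefix='0' (no match yet)
Bit 18: prefix='00' -> emit 'j', reset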